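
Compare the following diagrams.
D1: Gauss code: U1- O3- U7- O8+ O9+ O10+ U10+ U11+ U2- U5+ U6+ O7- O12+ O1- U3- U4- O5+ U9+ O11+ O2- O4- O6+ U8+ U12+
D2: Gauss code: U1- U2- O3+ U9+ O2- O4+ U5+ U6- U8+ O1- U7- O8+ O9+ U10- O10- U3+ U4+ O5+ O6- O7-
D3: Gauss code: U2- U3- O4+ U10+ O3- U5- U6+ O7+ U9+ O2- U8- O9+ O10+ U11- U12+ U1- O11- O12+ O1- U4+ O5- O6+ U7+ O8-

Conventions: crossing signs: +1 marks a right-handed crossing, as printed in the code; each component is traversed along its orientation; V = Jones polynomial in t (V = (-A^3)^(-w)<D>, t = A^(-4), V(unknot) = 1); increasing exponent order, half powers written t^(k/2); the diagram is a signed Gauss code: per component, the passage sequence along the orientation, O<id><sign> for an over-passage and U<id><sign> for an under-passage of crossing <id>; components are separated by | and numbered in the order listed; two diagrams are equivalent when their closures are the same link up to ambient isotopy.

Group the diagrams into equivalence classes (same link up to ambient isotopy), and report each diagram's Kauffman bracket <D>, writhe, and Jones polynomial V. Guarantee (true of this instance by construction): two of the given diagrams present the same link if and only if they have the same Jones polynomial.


equivalence classes: {D1, D2, D3}
D1 (bracket A^-10 - A^-6 + A^-2 - 2A^2 + 2A^6 - A^10 + A^14; 12 crossings at w = +2): V = t^-2 - t^-1 + 2 - 2t + t^2 - t^3 + t^4
V(D2) = t^-2 - t^-1 + 2 - 2t + t^2 - t^3 + t^4  (w 0, c 10, <D> = A^-16 - A^-12 + A^-8 - 2A^-4 + 2 - A^4 + A^8)
V(D3) = t^-2 - t^-1 + 2 - 2t + t^2 - t^3 + t^4  (w 0, c 12, <D> = A^-16 - A^-12 + A^-8 - 2A^-4 + 2 - A^4 + A^8)
observation: all 3 diagrams share one V(t), hence one class


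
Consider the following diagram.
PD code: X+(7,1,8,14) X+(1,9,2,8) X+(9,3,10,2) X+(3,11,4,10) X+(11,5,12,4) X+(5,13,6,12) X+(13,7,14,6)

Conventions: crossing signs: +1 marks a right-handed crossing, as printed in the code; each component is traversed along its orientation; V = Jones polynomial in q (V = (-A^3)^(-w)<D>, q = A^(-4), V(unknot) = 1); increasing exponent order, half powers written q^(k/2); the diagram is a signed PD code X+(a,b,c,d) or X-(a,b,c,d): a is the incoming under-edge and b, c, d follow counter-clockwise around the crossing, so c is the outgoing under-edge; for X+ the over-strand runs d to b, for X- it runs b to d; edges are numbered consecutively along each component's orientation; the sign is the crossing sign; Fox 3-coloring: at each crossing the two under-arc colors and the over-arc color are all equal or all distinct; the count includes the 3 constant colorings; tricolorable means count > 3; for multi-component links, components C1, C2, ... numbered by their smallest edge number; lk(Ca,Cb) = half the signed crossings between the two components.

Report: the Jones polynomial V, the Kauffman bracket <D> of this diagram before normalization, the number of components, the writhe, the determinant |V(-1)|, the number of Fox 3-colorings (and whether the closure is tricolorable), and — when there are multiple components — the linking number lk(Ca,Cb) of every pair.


V(q) = q^3 + q^5 - q^6 + q^7 - q^8 + q^9 - q^10
bracket: A^-19 - A^-15 + A^-11 - A^-7 + A^-3 - A - A^9, w = +7
1 component, writhe +7, over 7 crossings
det 7, colorings 3 of 3^7 — not tricolorable
observation: w = +7 (over 7 crossings) is diagram-only; (-A^3)^(-7) removes it from V


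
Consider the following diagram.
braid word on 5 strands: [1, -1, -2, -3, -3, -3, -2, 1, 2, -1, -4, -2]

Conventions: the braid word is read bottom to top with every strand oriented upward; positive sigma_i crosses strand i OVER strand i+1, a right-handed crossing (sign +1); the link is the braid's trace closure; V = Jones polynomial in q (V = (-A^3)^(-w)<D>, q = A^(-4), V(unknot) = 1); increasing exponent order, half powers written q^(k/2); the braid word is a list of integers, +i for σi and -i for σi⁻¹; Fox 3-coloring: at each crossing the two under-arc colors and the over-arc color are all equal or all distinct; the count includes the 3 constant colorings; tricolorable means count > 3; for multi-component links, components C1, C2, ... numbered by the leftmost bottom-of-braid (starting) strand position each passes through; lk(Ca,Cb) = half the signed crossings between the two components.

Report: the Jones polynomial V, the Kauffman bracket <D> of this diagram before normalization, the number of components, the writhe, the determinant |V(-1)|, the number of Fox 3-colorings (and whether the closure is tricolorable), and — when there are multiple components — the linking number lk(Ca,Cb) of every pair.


V = q^-8 - 2q^-7 + q^-6 - 2q^-5 + 2q^-4 + q^-2
<D> = A^-10 + 2A^-2 - 2A^2 + A^6 - 2A^10 + A^14 (w = -6)
1 component over 12 crossings, w = -6
27 Fox colorings among 3^12, |V(-1)| = 9: tricolorable
why: V spans 6 powers of q: at least 6 crossings in any diagram


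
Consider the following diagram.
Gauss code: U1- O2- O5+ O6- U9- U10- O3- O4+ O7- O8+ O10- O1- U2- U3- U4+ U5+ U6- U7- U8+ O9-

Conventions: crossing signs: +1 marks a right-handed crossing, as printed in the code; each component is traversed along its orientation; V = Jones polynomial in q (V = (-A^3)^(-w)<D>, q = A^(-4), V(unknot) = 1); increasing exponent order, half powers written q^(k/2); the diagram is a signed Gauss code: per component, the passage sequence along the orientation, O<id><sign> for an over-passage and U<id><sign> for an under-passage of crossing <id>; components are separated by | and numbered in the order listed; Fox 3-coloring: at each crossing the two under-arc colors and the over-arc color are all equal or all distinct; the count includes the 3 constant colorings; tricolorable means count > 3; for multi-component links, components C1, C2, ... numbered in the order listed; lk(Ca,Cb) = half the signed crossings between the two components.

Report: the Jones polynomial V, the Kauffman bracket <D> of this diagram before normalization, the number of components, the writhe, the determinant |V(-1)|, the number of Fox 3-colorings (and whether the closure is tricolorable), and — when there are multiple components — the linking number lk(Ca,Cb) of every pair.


V(q) = -q^-4 + q^-3 + q^-1
bracket: A^-8 + 1 - A^4, w = -4
1 component, writhe -4, over 10 crossings
det 3, colorings 9 of 3^10 — tricolorable
observation: V spans 3 powers of q: at least 3 crossings in any diagram


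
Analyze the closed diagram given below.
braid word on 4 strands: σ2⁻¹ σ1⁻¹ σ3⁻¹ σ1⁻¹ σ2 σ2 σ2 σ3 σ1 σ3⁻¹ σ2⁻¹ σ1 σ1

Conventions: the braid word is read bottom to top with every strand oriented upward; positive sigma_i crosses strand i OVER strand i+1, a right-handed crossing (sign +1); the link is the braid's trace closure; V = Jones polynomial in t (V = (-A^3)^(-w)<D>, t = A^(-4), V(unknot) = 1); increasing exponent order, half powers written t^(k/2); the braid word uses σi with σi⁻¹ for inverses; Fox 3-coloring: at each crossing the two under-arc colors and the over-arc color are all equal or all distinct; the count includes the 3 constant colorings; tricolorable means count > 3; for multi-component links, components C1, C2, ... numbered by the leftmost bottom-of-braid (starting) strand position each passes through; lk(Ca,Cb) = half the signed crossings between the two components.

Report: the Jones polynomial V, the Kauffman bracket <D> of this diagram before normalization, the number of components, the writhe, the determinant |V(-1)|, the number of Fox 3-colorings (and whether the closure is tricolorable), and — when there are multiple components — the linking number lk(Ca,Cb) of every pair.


V(t) = -t^-2 + 2t^-1 - 3 + 5t - 4t^2 + 5t^3 - 4t^4 + 2t^5 - t^6
bracket: A^-21 - 2A^-17 + 4A^-13 - 5A^-9 + 4A^-5 - 5A^-1 + 3A^3 - 2A^7 + A^11, w = +1
1 component, writhe +1, over 13 crossings
det 27, colorings 9 of 3^13 — tricolorable
observation: |V(-1)| = 27: so tricolorable, since 3 divides 27


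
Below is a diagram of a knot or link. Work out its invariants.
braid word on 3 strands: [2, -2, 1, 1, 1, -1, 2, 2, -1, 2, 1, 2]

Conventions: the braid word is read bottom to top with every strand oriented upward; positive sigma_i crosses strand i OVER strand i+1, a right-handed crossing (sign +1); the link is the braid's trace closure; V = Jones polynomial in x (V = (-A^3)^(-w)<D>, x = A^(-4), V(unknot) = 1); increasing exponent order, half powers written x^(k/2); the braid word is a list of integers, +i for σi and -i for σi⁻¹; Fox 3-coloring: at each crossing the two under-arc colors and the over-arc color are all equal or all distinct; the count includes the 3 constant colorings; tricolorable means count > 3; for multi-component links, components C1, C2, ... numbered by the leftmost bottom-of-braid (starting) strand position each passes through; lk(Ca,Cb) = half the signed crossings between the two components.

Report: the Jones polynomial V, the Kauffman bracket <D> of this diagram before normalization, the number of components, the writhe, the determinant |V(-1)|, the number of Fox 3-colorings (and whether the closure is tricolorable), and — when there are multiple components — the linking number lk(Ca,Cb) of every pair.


V(x) = x^2 + 2x^4 - 2x^5 + x^6 - 2x^7 + x^8
bracket: A^-14 - 2A^-10 + A^-6 - 2A^-2 + 2A^2 + A^10, w = +6
1 component, writhe +6, over 12 crossings
det 9, colorings 27 of 3^12 — tricolorable
observation: free reduction leaves σ1 σ1 σ2 σ2 σ1⁻¹ σ2 σ1 σ2 of the original 12 letters


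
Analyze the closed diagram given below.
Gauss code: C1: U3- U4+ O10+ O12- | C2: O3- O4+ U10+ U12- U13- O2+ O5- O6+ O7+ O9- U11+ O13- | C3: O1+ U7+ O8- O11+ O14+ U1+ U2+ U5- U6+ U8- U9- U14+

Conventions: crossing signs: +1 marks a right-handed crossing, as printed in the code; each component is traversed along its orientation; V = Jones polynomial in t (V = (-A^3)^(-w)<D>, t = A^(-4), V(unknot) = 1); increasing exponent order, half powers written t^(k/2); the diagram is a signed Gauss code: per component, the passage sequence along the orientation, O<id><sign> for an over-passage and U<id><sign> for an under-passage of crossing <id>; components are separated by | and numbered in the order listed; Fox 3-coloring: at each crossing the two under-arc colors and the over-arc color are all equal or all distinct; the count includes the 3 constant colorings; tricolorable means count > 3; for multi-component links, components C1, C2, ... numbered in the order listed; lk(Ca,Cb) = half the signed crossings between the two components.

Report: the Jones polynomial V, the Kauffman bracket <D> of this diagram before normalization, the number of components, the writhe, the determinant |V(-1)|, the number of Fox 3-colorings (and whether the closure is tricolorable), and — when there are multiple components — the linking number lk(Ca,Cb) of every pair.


V = 1 + t + t^2 + t^3
<D> = A^-6 + A^-2 + A^2 + A^6 (w = +2)
3 components over 14 crossings, w = +2
lk(C1,C2): 0
lk(C1,C3) = 0
linking number lk(C2,C3) = +1
9 Fox colorings among 3^14, |V(-1)| = 0: tricolorable
why: the 3 component pairs carry total linking +1


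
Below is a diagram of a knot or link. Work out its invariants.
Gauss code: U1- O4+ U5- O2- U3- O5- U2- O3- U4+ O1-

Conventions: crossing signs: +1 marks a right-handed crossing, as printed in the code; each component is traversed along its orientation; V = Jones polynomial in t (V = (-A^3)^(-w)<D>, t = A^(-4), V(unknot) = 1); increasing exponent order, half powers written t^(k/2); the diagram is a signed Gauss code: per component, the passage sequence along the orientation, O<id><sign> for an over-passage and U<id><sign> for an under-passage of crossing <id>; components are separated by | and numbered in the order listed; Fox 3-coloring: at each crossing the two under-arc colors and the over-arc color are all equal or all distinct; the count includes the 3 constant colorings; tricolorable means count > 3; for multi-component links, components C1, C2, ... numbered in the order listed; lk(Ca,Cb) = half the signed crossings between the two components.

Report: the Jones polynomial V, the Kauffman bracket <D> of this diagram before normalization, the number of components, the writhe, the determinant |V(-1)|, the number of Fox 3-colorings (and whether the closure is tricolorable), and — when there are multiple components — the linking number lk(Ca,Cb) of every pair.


V = -t^-4 + t^-3 + t^-1
<D> = -A^-5 - A^3 + A^7 (w = -3)
1 component over 5 crossings, w = -3
9 Fox colorings among 3^5, |V(-1)| = 3: tricolorable
why: |V(-1)| = 3: so tricolorable, since 3 divides 3


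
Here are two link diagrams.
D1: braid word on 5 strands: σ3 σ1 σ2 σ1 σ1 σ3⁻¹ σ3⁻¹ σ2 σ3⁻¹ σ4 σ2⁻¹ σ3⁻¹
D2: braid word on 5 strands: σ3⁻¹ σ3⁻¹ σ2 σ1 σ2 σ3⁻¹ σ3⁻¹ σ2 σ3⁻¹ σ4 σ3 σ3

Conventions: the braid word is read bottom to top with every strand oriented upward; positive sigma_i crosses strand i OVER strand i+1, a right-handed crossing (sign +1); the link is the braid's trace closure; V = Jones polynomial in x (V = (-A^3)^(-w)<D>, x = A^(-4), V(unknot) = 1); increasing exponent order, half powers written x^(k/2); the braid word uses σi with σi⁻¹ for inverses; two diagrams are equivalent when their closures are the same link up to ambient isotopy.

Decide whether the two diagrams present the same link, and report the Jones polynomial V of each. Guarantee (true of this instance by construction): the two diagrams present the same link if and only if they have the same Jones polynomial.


same link: yes
V(D1) = -x^-3 + 2x^-2 - 2x^-1 + 3 - 2x + 2x^2 - x^3  [12 crossings, <D> = -A^-6 + 2A^-2 - 2A^2 + 3A^6 - 2A^10 + 2A^14 - A^18, w = +2]
V(D2) = -x^-3 + 2x^-2 - 2x^-1 + 3 - 2x + 2x^2 - x^3  [12 crossings, <D> = -A^-6 + 2A^-2 - 2A^2 + 3A^6 - 2A^10 + 2A^14 - A^18, w = +2]
insight: one V(x) for all 2 diagrams — one class (guaranteed)


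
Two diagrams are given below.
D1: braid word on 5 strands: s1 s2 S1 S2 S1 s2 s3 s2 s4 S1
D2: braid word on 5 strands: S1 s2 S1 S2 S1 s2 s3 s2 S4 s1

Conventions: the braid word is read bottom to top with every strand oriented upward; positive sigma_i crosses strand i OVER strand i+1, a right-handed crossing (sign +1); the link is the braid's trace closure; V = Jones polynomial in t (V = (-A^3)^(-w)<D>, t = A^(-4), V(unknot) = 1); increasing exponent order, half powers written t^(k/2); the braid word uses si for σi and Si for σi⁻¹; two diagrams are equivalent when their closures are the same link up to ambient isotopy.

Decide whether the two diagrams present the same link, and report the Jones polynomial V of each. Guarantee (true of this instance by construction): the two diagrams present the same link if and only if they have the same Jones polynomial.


equivalent: yes
V(D1) = 1  (w +2, c 10, <D> = A^6)
V(D2) = 1  [10 crossings, <D> = 1, w = 0]
key observation: D2 (10 crossings) and D1 (10) are Markov-related braid presentations


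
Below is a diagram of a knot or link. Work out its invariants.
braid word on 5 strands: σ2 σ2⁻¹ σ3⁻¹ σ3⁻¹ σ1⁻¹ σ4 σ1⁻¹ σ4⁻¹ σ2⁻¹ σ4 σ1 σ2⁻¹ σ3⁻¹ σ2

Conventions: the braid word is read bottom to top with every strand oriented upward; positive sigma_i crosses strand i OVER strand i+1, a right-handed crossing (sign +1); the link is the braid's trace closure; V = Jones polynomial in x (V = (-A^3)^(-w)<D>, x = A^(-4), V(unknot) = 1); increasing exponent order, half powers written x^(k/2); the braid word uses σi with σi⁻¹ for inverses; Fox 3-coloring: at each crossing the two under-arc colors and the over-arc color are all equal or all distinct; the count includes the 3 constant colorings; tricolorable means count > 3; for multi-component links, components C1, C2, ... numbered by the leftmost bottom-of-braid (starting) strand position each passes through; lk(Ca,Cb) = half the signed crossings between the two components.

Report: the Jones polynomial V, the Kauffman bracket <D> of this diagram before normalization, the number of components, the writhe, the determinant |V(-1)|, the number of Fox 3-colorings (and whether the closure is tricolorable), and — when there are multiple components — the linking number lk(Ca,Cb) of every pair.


V = -x^-8 + x^-7 - x^-6 + 2x^-5 - 2x^-4 + 2x^-3 - x^-2 + x^-1
<D> = A^-8 - A^-4 + 2 - 2A^4 + 2A^8 - A^12 + A^16 - A^20 (w = -4)
1 component over 14 crossings, w = -4
3 Fox colorings among 3^14, |V(-1)| = 11: not tricolorable
why: the span of V is 7, forcing >= 7 crossings in any diagram


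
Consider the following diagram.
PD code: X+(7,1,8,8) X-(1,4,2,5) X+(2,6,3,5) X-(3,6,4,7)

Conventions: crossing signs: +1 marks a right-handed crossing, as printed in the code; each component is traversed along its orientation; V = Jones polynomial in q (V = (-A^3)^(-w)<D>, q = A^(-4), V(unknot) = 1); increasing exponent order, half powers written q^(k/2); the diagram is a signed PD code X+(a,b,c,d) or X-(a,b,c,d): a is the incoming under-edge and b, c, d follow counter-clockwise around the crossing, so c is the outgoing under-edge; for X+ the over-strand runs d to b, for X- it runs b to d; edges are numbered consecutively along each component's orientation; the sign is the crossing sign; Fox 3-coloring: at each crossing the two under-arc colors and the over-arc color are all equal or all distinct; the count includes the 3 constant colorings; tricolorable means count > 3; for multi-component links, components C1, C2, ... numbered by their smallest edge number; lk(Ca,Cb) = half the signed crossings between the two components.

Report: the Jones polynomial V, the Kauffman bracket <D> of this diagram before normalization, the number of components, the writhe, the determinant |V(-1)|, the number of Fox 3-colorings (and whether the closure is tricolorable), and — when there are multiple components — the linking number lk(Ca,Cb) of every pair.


V = 1
<D> = 1 (w = 0)
1 component over 4 crossings, w = 0
3 Fox colorings among 3^4, |V(-1)| = 1: not tricolorable
why: |V(-1)| = 1: so not tricolorable, since 3 does not divide 1


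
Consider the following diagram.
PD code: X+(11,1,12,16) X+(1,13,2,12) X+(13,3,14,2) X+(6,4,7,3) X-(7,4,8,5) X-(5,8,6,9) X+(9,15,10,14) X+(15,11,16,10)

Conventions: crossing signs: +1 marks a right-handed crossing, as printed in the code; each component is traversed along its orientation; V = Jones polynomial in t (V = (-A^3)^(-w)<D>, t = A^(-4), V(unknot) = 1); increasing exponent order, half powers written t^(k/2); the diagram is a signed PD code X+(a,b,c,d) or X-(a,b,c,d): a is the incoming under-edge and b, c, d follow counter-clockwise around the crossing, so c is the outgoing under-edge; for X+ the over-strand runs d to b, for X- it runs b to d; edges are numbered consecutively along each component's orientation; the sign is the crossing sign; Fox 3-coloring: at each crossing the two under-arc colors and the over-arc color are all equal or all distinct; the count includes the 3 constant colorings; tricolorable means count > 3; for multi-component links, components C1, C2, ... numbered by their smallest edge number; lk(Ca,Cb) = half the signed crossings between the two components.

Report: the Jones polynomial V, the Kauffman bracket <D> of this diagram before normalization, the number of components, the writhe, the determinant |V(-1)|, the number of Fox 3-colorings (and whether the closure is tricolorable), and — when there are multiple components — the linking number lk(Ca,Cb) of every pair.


Jones polynomial: V(t) = t^2 + t^4 - t^5 + t^6 - t^7
<D> = -A^-16 + A^-12 - A^-8 + A^-4 + A^4; writhe +4
components 1, writhe +4 (8 crossings)
3-colorings: 3 of 3^8, det 5 — not tricolorable
note: the span of V is 5, forcing >= 5 crossings in any diagram


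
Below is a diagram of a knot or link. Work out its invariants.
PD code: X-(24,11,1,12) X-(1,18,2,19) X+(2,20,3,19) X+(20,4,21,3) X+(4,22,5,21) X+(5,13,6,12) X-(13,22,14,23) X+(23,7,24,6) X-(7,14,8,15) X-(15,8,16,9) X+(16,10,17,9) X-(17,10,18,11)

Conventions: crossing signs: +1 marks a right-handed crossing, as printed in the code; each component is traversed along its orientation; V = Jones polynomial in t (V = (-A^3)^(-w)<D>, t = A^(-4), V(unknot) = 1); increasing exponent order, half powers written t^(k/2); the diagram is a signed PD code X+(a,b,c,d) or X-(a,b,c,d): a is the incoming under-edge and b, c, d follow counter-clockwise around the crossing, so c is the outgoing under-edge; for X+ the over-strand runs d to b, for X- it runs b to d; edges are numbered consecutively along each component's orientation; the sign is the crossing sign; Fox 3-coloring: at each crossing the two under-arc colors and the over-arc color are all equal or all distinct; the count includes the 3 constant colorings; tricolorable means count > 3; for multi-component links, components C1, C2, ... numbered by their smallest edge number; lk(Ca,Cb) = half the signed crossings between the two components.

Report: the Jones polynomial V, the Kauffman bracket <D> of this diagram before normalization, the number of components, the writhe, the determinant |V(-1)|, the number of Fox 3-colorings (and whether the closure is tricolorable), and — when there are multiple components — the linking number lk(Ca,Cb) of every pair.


V(t) = -t^-3 + 2t^-2 - 2t^-1 + 3 - 2t + 2t^2 - t^3
bracket: -A^-12 + 2A^-8 - 2A^-4 + 3 - 2A^4 + 2A^8 - A^12, w = 0
1 component, writhe 0, over 12 crossings
det 13, colorings 3 of 3^12 — not tricolorable
observation: V spans 6 powers of t: at least 6 crossings in any diagram


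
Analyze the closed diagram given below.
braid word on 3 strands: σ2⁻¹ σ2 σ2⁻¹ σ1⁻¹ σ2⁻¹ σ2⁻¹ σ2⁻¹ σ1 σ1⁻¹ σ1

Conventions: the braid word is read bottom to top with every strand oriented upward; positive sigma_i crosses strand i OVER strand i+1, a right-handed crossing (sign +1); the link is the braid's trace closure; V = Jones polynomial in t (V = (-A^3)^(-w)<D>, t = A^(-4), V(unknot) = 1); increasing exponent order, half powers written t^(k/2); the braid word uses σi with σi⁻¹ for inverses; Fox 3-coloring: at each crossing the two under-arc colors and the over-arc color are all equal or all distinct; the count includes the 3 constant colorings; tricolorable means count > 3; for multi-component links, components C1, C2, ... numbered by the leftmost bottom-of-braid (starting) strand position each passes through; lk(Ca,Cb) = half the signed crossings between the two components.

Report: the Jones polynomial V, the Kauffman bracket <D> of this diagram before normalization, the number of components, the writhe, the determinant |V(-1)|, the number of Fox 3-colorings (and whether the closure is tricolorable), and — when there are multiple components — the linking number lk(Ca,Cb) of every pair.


Jones polynomial: V(t) = -t^-4 + t^-3 + t^-1
<D> = A^-8 + 1 - A^4; writhe -4
components 1, writhe -4 (10 crossings)
3-colorings: 9 of 3^10, det 3 — tricolorable
note: the span of V is 3, forcing >= 3 crossings in any diagram


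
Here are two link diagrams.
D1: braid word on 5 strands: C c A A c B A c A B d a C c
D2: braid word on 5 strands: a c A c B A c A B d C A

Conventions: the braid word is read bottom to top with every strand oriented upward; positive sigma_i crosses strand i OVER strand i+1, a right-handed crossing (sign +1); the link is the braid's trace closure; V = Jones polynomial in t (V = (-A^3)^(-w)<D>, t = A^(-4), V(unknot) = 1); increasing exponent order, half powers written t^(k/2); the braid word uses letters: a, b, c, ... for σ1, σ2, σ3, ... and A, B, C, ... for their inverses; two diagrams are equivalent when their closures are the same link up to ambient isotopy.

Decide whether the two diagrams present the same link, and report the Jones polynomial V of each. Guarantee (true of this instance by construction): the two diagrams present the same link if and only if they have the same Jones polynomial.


equivalent: yes
D1 (bracket A^-10 - A^-6 + 2A^-2 - 2A^2 + 2A^6 - 2A^10 + A^14; 14 crossings at w = -2): V = t^-5 - 2t^-4 + 2t^-3 - 2t^-2 + 2t^-1 - 1 + t
V(D2) = t^-5 - 2t^-4 + 2t^-3 - 2t^-2 + 2t^-1 - 1 + t  [12 crossings, <D> = A^-10 - A^-6 + 2A^-2 - 2A^2 + 2A^6 - 2A^10 + A^14, w = -2]
observation: from 14 to 12 crossings by R-moves: one link, two diagrams


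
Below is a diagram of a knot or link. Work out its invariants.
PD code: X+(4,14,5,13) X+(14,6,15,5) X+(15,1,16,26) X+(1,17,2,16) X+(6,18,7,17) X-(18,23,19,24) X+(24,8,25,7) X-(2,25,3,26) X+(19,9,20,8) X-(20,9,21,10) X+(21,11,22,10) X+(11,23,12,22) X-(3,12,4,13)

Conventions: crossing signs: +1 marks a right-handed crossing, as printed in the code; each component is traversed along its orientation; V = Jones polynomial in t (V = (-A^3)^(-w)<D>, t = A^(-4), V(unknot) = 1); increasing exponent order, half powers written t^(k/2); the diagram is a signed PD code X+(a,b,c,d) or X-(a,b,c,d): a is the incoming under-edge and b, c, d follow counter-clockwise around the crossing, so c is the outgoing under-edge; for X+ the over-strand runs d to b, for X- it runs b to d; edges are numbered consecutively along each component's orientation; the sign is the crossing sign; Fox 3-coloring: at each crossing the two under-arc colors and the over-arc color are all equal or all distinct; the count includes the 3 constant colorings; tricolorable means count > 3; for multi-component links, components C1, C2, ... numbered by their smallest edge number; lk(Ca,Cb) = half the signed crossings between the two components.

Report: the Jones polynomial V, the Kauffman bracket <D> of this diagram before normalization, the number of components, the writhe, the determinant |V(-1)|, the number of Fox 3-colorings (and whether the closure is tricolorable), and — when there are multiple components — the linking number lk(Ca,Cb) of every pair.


V(t) = t - 2t^2 + 3t^3 - 2t^4 + 3t^5 - 2t^6 + t^7 - t^8
bracket: A^-17 - A^-13 + 2A^-9 - 3A^-5 + 2A^-1 - 3A^3 + 2A^7 - A^11, w = +5
1 component, writhe +5, over 13 crossings
det 15, colorings 9 of 3^13 — tricolorable
observation: V spans 7 powers of t: at least 7 crossings in any diagram


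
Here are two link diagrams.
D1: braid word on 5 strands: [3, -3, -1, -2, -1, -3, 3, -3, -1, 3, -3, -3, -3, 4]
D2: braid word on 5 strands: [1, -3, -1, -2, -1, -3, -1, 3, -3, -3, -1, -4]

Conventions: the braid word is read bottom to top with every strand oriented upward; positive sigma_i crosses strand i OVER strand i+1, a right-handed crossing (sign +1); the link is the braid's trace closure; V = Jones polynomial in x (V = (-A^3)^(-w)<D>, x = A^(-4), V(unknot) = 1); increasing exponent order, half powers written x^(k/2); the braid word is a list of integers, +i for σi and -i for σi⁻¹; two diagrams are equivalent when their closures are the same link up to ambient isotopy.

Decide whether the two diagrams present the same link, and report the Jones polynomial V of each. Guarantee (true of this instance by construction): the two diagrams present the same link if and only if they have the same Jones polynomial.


equivalent: yes
V(D1) = x^-8 - 2x^-7 + x^-6 - 2x^-5 + 2x^-4 + x^-2  (w -6, c 14, <D> = A^-10 + 2A^-2 - 2A^2 + A^6 - 2A^10 + A^14)
V(D2) = x^-8 - 2x^-7 + x^-6 - 2x^-5 + 2x^-4 + x^-2  (w -8, c 12, <D> = A^-16 + 2A^-8 - 2A^-4 + 1 - 2A^4 + A^8)
why: all 2 diagrams share one V(x), hence one class


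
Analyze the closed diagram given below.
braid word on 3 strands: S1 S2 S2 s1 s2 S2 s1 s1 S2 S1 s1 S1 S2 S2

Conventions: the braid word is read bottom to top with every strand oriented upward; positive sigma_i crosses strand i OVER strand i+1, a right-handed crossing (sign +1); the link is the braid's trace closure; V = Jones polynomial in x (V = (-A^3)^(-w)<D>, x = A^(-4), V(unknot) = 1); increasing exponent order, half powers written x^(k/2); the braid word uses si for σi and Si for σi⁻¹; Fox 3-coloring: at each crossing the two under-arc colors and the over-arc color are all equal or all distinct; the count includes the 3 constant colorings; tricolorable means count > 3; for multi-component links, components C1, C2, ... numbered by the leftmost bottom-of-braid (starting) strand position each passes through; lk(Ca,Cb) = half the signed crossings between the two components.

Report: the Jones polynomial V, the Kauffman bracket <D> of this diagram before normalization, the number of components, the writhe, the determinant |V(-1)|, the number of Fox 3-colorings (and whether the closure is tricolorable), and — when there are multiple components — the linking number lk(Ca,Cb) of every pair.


V(x) = -x^-6 + x^-5 - x^-4 + 2x^-3 - x^-2 + x^-1
bracket: A^-8 - A^-4 + 2 - A^4 + A^8 - A^12, w = -4
1 component, writhe -4, over 14 crossings
det 7, colorings 3 of 3^14 — not tricolorable
observation: the word shrinks to σ1⁻¹ σ2⁻¹ σ2⁻¹ σ1 σ1 σ1 σ2⁻¹ σ1⁻¹ σ2⁻¹ σ2⁻¹ after cancelling


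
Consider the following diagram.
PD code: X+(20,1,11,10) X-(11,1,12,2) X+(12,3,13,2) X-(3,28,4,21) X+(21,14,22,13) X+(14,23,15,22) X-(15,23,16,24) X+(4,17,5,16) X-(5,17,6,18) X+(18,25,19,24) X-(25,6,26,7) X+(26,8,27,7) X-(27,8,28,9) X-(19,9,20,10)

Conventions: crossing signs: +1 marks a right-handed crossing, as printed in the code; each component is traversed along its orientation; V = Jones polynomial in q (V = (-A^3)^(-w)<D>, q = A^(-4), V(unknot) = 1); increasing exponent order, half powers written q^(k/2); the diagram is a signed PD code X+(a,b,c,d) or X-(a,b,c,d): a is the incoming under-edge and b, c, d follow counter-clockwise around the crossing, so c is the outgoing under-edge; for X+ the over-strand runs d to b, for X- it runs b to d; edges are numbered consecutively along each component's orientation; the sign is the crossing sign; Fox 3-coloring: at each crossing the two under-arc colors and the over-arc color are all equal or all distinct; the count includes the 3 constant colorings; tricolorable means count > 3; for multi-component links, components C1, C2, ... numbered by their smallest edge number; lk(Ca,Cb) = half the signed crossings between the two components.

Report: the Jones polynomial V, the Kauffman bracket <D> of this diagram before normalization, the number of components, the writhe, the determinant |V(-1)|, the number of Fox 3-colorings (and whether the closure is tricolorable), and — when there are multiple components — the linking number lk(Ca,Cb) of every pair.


Jones polynomial: V(q) = q^-2 + 2 + q^2
<D> = A^-8 + 2 + A^8; writhe 0
components 3, writhe 0 (14 crossings)
linking number lk(C1,C2) = 0
lk(C1,C3): -1
lk(C2,C3) = +1
3-colorings: 3 of 3^14, det 4 — not tricolorable
note: palindromic: swapping q for 1/q fixes V


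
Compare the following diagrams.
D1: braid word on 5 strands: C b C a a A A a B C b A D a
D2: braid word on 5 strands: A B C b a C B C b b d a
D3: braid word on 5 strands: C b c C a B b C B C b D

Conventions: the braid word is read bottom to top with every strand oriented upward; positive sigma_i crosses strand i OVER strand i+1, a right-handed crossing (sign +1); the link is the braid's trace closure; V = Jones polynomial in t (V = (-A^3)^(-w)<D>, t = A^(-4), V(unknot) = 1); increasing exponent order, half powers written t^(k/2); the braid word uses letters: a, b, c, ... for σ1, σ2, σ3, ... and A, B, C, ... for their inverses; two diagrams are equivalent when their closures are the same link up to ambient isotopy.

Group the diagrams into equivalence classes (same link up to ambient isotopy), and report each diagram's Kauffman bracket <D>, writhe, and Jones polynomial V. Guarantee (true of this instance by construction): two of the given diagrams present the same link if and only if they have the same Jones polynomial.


grouping into links: {D1, D2, D3}
V(D1) = t^-3 + t^-2 + t^-1 + 1  (w -2, c 14, <D> = A^-6 + A^-2 + A^2 + A^6)
V(D2) = t^-3 + t^-2 + t^-1 + 1  (w 0, c 12, <D> = 1 + A^4 + A^8 + A^12)
V(D3) = t^-3 + t^-2 + t^-1 + 1  [12 crossings, <D> = A^-6 + A^-2 + A^2 + A^6, w = -2]
why: all 3 diagrams share one V(t), hence one class


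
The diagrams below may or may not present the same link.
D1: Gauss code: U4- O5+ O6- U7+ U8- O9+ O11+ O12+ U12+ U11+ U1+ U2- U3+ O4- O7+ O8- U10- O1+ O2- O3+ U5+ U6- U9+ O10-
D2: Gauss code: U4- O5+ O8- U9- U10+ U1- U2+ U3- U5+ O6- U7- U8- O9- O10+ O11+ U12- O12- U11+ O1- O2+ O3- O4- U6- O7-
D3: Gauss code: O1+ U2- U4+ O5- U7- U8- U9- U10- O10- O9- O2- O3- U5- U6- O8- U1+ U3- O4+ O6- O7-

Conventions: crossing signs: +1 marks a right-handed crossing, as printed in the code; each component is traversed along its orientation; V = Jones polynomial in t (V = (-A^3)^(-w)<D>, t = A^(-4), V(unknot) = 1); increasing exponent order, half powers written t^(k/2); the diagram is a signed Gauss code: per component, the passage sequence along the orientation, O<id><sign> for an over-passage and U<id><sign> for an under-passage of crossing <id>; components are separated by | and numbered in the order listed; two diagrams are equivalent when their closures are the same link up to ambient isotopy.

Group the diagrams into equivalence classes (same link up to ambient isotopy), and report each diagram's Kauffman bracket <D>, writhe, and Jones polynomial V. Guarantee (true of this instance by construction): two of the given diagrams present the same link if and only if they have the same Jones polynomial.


grouping into links: {D1} | {D2, D3}
V(D1) = t^-2 - t^-1 + 1 - t + t^2  (w +2, c 12, <D> = A^-2 - A^2 + A^6 - A^10 + A^14)
V(D2) = -t^-6 + t^-5 - t^-4 + 2t^-3 - t^-2 + t^-1  [12 crossings, <D> = A^-8 - A^-4 + 2 - A^4 + A^8 - A^12, w = -4]
V(D3) = -t^-6 + t^-5 - t^-4 + 2t^-3 - t^-2 + t^-1  [10 crossings, <D> = A^-14 - A^-10 + 2A^-6 - A^-2 + A^2 - A^6, w = -6]
why: 2 classes among 3 diagrams; unequal V(t) rules out equality


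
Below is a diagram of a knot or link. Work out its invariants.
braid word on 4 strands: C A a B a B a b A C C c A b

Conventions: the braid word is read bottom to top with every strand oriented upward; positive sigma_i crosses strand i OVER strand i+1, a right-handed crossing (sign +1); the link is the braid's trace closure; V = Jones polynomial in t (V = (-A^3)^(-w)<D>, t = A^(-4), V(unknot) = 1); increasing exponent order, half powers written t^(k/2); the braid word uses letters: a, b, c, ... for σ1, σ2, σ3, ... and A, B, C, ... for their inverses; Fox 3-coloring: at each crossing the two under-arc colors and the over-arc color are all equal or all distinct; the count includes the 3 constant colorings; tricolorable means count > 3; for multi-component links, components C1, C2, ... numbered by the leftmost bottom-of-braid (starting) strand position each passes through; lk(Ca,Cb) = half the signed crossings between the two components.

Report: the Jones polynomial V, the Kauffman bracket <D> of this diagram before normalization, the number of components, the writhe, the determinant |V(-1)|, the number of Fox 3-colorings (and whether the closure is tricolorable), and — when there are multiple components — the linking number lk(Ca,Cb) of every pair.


Jones polynomial: V(t) = t^(-11/2) - t^(-9/2) + t^(-7/2) - 2t^(-5/2) + t^(-3/2) - 2t^(-1/2)
<D> = -2A^-4 + 1 - 2A^4 + A^8 - A^12 + A^16; writhe -2
components 2, writhe -2 (14 crossings)
linking number lk(C1,C2) = 0
3-colorings: 3 of 3^14, det 8 — not tricolorable
note: span 5 respects span(V) <= c + mu - 1 = 15 for this 2-component diagram


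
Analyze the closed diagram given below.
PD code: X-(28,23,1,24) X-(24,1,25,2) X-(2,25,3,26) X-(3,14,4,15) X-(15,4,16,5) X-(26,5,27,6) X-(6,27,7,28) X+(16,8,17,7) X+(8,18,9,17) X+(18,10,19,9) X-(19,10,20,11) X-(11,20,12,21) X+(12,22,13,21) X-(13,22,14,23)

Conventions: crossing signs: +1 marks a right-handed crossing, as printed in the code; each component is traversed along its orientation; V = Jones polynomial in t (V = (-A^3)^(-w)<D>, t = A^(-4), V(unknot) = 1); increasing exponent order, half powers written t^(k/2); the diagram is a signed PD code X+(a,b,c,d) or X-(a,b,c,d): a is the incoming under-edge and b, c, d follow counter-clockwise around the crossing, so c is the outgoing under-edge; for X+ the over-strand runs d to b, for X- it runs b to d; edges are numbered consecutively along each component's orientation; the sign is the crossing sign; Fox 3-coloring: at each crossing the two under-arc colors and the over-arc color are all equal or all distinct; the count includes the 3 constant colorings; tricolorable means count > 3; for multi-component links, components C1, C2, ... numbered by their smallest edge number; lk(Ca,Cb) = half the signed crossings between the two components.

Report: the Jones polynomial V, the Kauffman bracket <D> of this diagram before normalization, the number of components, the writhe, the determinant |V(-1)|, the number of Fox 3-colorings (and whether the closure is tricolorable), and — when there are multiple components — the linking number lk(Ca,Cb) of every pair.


V = -t^-9 + 2t^-8 - 3t^-7 + 3t^-6 - 3t^-5 + 3t^-4 - t^-3 + t^-2
<D> = A^-10 - A^-6 + 3A^-2 - 3A^2 + 3A^6 - 3A^10 + 2A^14 - A^18 (w = -6)
1 component over 14 crossings, w = -6
3 Fox colorings among 3^14, |V(-1)| = 17: not tricolorable
why: the span of V is 7, forcing >= 7 crossings in any diagram


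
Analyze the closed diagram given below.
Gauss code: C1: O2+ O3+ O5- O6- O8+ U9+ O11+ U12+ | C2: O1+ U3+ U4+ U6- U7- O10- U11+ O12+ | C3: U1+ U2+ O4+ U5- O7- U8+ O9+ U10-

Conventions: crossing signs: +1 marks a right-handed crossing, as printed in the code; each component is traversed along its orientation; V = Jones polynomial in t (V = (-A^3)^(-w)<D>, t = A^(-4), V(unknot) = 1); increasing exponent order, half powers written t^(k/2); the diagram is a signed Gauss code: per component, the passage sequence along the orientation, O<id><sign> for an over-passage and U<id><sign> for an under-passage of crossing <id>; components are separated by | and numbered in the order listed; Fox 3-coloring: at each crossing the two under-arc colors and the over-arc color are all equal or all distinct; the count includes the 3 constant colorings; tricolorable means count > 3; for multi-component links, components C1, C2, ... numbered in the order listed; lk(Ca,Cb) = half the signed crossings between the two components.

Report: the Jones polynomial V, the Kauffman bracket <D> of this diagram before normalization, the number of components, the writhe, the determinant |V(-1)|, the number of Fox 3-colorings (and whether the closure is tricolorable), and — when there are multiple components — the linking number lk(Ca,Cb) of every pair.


Jones polynomial: V(t) = t + 2t^3 + t^5
<D> = A^-8 + 2 + A^8; writhe +4
components 3, writhe +4 (12 crossings)
linking number lk(C1,C2) = +1
lk(C1,C3): +1
lk(C2,C3) = 0
3-colorings: 3 of 3^12, det 4 — not tricolorable
note: the span of V is 4, within the link bound 12 + 3 - 1


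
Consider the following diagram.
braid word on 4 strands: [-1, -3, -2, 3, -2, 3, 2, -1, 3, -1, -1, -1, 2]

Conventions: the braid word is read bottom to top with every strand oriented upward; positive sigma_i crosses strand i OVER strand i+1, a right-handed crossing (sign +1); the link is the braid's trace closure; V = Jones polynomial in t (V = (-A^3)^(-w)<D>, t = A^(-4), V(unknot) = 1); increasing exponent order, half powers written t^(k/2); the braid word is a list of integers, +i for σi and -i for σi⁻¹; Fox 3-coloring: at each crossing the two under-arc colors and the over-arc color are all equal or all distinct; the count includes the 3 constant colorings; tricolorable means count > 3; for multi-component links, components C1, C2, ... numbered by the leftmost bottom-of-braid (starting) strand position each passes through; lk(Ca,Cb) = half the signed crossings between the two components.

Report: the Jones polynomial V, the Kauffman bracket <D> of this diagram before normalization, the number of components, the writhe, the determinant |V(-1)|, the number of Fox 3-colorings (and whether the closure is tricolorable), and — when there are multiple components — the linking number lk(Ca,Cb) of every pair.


V(t) = -t^-6 + 2t^-5 - 3t^-4 + 4t^-3 - 4t^-2 + 4t^-1 - 2 + 2t - t^2
bracket: A^-17 - 2A^-13 + 2A^-9 - 4A^-5 + 4A^-1 - 4A^3 + 3A^7 - 2A^11 + A^15, w = -3
1 component, writhe -3, over 13 crossings
det 23, colorings 3 of 3^13 — not tricolorable
observation: the span of V is 8, forcing >= 8 crossings in any diagram


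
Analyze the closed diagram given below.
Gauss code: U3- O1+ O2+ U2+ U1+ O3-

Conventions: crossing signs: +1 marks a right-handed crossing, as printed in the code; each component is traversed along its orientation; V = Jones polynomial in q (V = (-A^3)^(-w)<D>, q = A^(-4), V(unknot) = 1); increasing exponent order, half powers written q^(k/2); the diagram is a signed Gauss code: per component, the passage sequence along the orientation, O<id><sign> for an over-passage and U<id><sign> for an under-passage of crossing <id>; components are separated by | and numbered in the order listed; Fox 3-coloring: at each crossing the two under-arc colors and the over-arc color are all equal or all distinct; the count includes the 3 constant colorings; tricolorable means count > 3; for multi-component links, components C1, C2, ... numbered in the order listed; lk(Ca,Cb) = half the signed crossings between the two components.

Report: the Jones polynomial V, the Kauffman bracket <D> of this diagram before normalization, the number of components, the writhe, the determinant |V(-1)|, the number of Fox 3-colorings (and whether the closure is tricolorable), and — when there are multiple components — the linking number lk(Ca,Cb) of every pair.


V(q) = 1
bracket: -A^3, w = +1
1 component, writhe +1, over 3 crossings
det 1, colorings 3 of 3^3 — not tricolorable
observation: w = +1 (over 3 crossings) is diagram-only; (-A^3)^(-1) removes it from V
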